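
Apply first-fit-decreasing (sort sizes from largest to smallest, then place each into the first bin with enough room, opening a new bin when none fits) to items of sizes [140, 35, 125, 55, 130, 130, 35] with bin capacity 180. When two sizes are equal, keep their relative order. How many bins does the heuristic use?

Sorted descending: 140, 130, 130, 125, 55, 35, 35.
  140 → bin 1 (new)  [load 140/180]
  130 → bin 2 (new)  [load 130/180]
  130 → bin 3 (new)  [load 130/180]
  125 → bin 4 (new)  [load 125/180]
  55 → bin 4  [load 180/180]
  35 → bin 1  [load 175/180]
  35 → bin 2  [load 165/180]
4 bins opened.

4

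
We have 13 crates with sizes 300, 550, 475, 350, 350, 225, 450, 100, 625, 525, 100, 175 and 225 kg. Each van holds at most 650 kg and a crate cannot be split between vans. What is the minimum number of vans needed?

8

Total = 625 + 550 + 525 + 475 + 450 + 350 + 350 + 300 + 225 + 225 + 175 + 100 + 100 = 4450 kg.
Lower bound: ⌈4450/650⌉ = 7 vans.
A packing using 8 vans:
  van 1: 625 = 625
  van 2: 550 + 100 = 650
  van 3: 525 + 100 = 625
  van 4: 475 + 175 = 650
  van 5: 450 = 450
  van 6: 350 + 300 = 650
  van 7: 350 + 225 = 575
  van 8: 225 = 225
No arrangement into 7 vans stays within capacity, so 8 is optimal.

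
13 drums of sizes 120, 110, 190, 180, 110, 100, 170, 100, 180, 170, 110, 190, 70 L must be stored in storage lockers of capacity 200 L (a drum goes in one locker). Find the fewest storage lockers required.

Total = 190 + 190 + 180 + 180 + 170 + 170 + 120 + 110 + 110 + 110 + 100 + 100 + 70 = 1800 L.
Lower bound: ⌈1800/200⌉ = 9 storage lockers.
Also, 10 drums each exceed 100 L, and no two of those can share a locker, so at least 10 storage lockers are needed.
A packing using 11 storage lockers:
  locker 1: 190 = 190
  locker 2: 190 = 190
  locker 3: 180 = 180
  locker 4: 180 = 180
  locker 5: 170 = 170
  locker 6: 170 = 170
  locker 7: 120 + 70 = 190
  locker 8: 110 = 110
  locker 9: 110 = 110
  locker 10: 110 = 110
  locker 11: 100 + 100 = 200
No arrangement into 10 storage lockers stays within capacity, so 11 is optimal.

11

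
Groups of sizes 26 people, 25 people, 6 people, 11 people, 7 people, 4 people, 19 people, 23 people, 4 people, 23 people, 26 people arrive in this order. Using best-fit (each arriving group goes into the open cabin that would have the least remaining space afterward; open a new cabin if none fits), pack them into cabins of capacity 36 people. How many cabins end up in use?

6

  26 → cabin 1 (new)  [load 26/36]
  25 → cabin 2 (new)  [load 25/36]
  6 → cabin 1  [load 32/36]
  11 → cabin 2  [load 36/36]
  7 → cabin 3 (new)  [load 7/36]
  4 → cabin 1  [load 36/36]
  19 → cabin 3  [load 26/36]
  23 → cabin 4 (new)  [load 23/36]
  4 → cabin 3  [load 30/36]
  23 → cabin 5 (new)  [load 23/36]
  26 → cabin 6 (new)  [load 26/36]
6 cabins opened.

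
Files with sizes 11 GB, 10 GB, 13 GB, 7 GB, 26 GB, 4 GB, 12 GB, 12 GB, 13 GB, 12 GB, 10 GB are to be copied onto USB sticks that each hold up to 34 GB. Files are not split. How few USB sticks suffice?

4

Total = 26 + 13 + 13 + 12 + 12 + 12 + 11 + 10 + 10 + 7 + 4 = 130 GB.
Lower bound: ⌈130/34⌉ = 4 USB sticks.
A packing using 4 USB sticks:
  USB stick 1: 26 + 7 = 33
  USB stick 2: 13 + 13 + 4 = 30
  USB stick 3: 12 + 12 + 10 = 34
  USB stick 4: 12 + 11 + 10 = 33
This matches the lower bound, so 4 is optimal.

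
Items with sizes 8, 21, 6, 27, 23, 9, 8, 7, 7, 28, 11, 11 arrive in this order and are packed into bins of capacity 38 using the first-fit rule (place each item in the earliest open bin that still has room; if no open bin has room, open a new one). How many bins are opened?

5

  8 → bin 1 (new)  [load 8/38]
  21 → bin 1  [load 29/38]
  6 → bin 1  [load 35/38]
  27 → bin 2 (new)  [load 27/38]
  23 → bin 3 (new)  [load 23/38]
  9 → bin 2  [load 36/38]
  8 → bin 3  [load 31/38]
  7 → bin 3  [load 38/38]
  7 → bin 4 (new)  [load 7/38]
  28 → bin 4  [load 35/38]
  11 → bin 5 (new)  [load 11/38]
  11 → bin 5  [load 22/38]
5 bins opened.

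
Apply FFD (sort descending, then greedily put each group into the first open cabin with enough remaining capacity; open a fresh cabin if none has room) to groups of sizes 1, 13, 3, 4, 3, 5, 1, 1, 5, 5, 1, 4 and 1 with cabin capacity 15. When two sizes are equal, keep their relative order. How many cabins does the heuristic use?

4

Sorted descending: 13, 5, 5, 5, 4, 4, 3, 3, 1, 1, 1, 1, 1.
  13 → cabin 1 (new)  [load 13/15]
  5 → cabin 2 (new)  [load 5/15]
  5 → cabin 2  [load 10/15]
  5 → cabin 2  [load 15/15]
  4 → cabin 3 (new)  [load 4/15]
  4 → cabin 3  [load 8/15]
  3 → cabin 3  [load 11/15]
  3 → cabin 3  [load 14/15]
  1 → cabin 1  [load 14/15]
  1 → cabin 1  [load 15/15]
  1 → cabin 3  [load 15/15]
  1 → cabin 4 (new)  [load 1/15]
  1 → cabin 4  [load 2/15]
4 cabins opened.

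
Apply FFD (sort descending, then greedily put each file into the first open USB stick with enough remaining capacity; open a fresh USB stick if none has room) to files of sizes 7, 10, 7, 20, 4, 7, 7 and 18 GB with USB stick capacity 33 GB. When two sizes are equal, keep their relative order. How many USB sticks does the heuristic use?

3

Sorted descending: 20, 18, 10, 7, 7, 7, 7, 4.
  20 → USB stick 1 (new)  [load 20/33]
  18 → USB stick 2 (new)  [load 18/33]
  10 → USB stick 1  [load 30/33]
  7 → USB stick 2  [load 25/33]
  7 → USB stick 2  [load 32/33]
  7 → USB stick 3 (new)  [load 7/33]
  7 → USB stick 3  [load 14/33]
  4 → USB stick 3  [load 18/33]
3 USB sticks opened.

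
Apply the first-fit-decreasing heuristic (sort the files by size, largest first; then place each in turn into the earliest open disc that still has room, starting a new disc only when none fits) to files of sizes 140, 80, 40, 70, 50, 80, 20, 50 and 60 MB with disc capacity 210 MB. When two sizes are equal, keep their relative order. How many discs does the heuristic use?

Sorted descending: 140, 80, 80, 70, 60, 50, 50, 40, 20.
  140 → disc 1 (new)  [load 140/210]
  80 → disc 2 (new)  [load 80/210]
  80 → disc 2  [load 160/210]
  70 → disc 1  [load 210/210]
  60 → disc 3 (new)  [load 60/210]
  50 → disc 2  [load 210/210]
  50 → disc 3  [load 110/210]
  40 → disc 3  [load 150/210]
  20 → disc 3  [load 170/210]
3 discs opened.

3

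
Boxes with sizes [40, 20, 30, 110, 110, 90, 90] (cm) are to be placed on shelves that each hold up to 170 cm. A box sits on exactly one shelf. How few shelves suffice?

Total = 110 + 110 + 90 + 90 + 40 + 30 + 20 = 490 cm.
Lower bound: ⌈490/170⌉ = 3 shelves.
Also, 4 boxes each exceed 85 cm, and no two of those can share a shelf, so at least 4 shelves are needed.
A packing using 4 shelves:
  shelf 1: 110 + 40 + 20 = 170
  shelf 2: 110 + 30 = 140
  shelf 3: 90 = 90
  shelf 4: 90 = 90
This matches the lower bound, so 4 is optimal.

4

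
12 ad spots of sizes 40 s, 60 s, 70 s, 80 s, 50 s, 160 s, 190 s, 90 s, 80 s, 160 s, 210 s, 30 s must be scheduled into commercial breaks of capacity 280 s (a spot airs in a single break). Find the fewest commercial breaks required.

Total = 210 + 190 + 160 + 160 + 90 + 80 + 80 + 70 + 60 + 50 + 40 + 30 = 1220 s.
Lower bound: ⌈1220/280⌉ = 5 commercial breaks.
A packing using 5 commercial breaks:
  break 1: 210 + 70 = 280
  break 2: 190 + 90 = 280
  break 3: 160 + 80 + 40 = 280
  break 4: 160 + 80 + 30 = 270
  break 5: 60 + 50 = 110
This matches the lower bound, so 5 is optimal.

5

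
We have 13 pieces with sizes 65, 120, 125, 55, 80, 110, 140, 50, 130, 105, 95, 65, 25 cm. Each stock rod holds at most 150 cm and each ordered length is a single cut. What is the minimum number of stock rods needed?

9

Total = 140 + 130 + 125 + 120 + 110 + 105 + 95 + 80 + 65 + 65 + 55 + 50 + 25 = 1165 cm.
Lower bound: ⌈1165/150⌉ = 8 stock rods.
A packing using 9 stock rods:
  stock rod 1: 140 = 140
  stock rod 2: 130 = 130
  stock rod 3: 125 + 25 = 150
  stock rod 4: 120 = 120
  stock rod 5: 110 = 110
  stock rod 6: 105 = 105
  stock rod 7: 95 + 55 = 150
  stock rod 8: 80 + 65 = 145
  stock rod 9: 65 + 50 = 115
No arrangement into 8 stock rods stays within capacity, so 9 is optimal.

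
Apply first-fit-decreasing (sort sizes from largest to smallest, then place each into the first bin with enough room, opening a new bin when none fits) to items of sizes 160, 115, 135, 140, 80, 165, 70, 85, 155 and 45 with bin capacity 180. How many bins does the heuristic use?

Sorted descending: 165, 160, 155, 140, 135, 115, 85, 80, 70, 45.
  165 → bin 1 (new)  [load 165/180]
  160 → bin 2 (new)  [load 160/180]
  155 → bin 3 (new)  [load 155/180]
  140 → bin 4 (new)  [load 140/180]
  135 → bin 5 (new)  [load 135/180]
  115 → bin 6 (new)  [load 115/180]
  85 → bin 7 (new)  [load 85/180]
  80 → bin 7  [load 165/180]
  70 → bin 8 (new)  [load 70/180]
  45 → bin 5  [load 180/180]
8 bins opened.

8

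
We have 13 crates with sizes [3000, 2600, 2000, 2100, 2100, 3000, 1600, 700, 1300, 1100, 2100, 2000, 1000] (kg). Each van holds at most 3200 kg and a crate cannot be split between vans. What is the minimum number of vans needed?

9

Total = 3000 + 3000 + 2600 + 2100 + 2100 + 2100 + 2000 + 2000 + 1600 + 1300 + 1100 + 1000 + 700 = 24600 kg.
Lower bound: ⌈24600/3200⌉ = 8 vans.
A packing using 9 vans:
  van 1: 3000 = 3000
  van 2: 3000 = 3000
  van 3: 2600 = 2600
  van 4: 2100 + 1100 = 3200
  van 5: 2100 + 1000 = 3100
  van 6: 2100 + 700 = 2800
  van 7: 2000 = 2000
  van 8: 2000 = 2000
  van 9: 1600 + 1300 = 2900
No arrangement into 8 vans stays within capacity, so 9 is optimal.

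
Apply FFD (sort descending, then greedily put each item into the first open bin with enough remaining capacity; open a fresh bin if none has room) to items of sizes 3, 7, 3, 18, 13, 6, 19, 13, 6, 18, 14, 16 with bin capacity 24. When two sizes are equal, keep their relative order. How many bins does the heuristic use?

7

Sorted descending: 19, 18, 18, 16, 14, 13, 13, 7, 6, 6, 3, 3.
  19 → bin 1 (new)  [load 19/24]
  18 → bin 2 (new)  [load 18/24]
  18 → bin 3 (new)  [load 18/24]
  16 → bin 4 (new)  [load 16/24]
  14 → bin 5 (new)  [load 14/24]
  13 → bin 6 (new)  [load 13/24]
  13 → bin 7 (new)  [load 13/24]
  7 → bin 4  [load 23/24]
  6 → bin 2  [load 24/24]
  6 → bin 3  [load 24/24]
  3 → bin 1  [load 22/24]
  3 → bin 5  [load 17/24]
7 bins opened.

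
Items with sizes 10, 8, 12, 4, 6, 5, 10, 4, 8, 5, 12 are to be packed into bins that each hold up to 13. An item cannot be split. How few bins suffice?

8

Total = 12 + 12 + 10 + 10 + 8 + 8 + 6 + 5 + 5 + 4 + 4 = 84.
Lower bound: ⌈84/13⌉ = 7 bins.
A packing using 8 bins:
  bin 1: 12 = 12
  bin 2: 12 = 12
  bin 3: 10 = 10
  bin 4: 10 = 10
  bin 5: 8 + 5 = 13
  bin 6: 8 + 5 = 13
  bin 7: 6 + 4 = 10
  bin 8: 4 = 4
No arrangement into 7 bins stays within capacity, so 8 is optimal.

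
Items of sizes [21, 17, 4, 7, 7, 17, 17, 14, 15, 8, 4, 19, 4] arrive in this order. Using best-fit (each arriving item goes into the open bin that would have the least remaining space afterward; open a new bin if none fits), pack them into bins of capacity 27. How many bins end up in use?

7

  21 → bin 1 (new)  [load 21/27]
  17 → bin 2 (new)  [load 17/27]
  4 → bin 1  [load 25/27]
  7 → bin 2  [load 24/27]
  7 → bin 3 (new)  [load 7/27]
  17 → bin 3  [load 24/27]
  17 → bin 4 (new)  [load 17/27]
  14 → bin 5 (new)  [load 14/27]
  15 → bin 6 (new)  [load 15/27]
  8 → bin 4  [load 25/27]
  4 → bin 6  [load 19/27]
  19 → bin 7 (new)  [load 19/27]
  4 → bin 6  [load 23/27]
7 bins opened.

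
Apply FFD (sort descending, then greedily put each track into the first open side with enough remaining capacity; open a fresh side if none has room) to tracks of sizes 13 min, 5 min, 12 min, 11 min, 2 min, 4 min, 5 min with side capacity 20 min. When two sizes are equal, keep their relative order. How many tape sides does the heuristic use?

3

Sorted descending: 13, 12, 11, 5, 5, 4, 2.
  13 → side 1 (new)  [load 13/20]
  12 → side 2 (new)  [load 12/20]
  11 → side 3 (new)  [load 11/20]
  5 → side 1  [load 18/20]
  5 → side 2  [load 17/20]
  4 → side 3  [load 15/20]
  2 → side 1  [load 20/20]
3 tape sides opened.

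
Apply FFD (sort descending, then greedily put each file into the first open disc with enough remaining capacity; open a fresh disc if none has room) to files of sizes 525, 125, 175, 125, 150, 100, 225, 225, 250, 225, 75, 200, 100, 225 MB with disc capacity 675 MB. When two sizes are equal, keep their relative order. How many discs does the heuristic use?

5

Sorted descending: 525, 250, 225, 225, 225, 225, 200, 175, 150, 125, 125, 100, 100, 75.
  525 → disc 1 (new)  [load 525/675]
  250 → disc 2 (new)  [load 250/675]
  225 → disc 2  [load 475/675]
  225 → disc 3 (new)  [load 225/675]
  225 → disc 3  [load 450/675]
  225 → disc 3  [load 675/675]
  200 → disc 2  [load 675/675]
  175 → disc 4 (new)  [load 175/675]
  150 → disc 1  [load 675/675]
  125 → disc 4  [load 300/675]
  125 → disc 4  [load 425/675]
  100 → disc 4  [load 525/675]
  100 → disc 4  [load 625/675]
  75 → disc 5 (new)  [load 75/675]
5 discs opened.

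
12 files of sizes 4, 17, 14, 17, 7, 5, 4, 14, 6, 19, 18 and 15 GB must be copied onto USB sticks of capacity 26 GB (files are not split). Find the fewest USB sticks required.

7

Total = 19 + 18 + 17 + 17 + 15 + 14 + 14 + 7 + 6 + 5 + 4 + 4 = 140 GB.
Lower bound: ⌈140/26⌉ = 6 USB sticks.
Also, 7 files each exceed 13 GB, and no two of those can share a USB stick, so at least 7 USB sticks are needed.
A packing using 7 USB sticks:
  USB stick 1: 19 + 7 = 26
  USB stick 2: 18 + 6 = 24
  USB stick 3: 17 + 5 + 4 = 26
  USB stick 4: 17 + 4 = 21
  USB stick 5: 15 = 15
  USB stick 6: 14 = 14
  USB stick 7: 14 = 14
This matches the lower bound, so 7 is optimal.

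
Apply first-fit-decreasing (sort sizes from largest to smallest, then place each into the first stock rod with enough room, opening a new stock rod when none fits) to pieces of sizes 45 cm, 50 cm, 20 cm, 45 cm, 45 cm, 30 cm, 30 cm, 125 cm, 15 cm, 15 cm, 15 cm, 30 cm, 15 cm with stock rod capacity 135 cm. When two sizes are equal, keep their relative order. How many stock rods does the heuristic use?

4

Sorted descending: 125, 50, 45, 45, 45, 30, 30, 30, 20, 15, 15, 15, 15.
  125 → stock rod 1 (new)  [load 125/135]
  50 → stock rod 2 (new)  [load 50/135]
  45 → stock rod 2  [load 95/135]
  45 → stock rod 3 (new)  [load 45/135]
  45 → stock rod 3  [load 90/135]
  30 → stock rod 2  [load 125/135]
  30 → stock rod 3  [load 120/135]
  30 → stock rod 4 (new)  [load 30/135]
  20 → stock rod 4  [load 50/135]
  15 → stock rod 3  [load 135/135]
  15 → stock rod 4  [load 65/135]
  15 → stock rod 4  [load 80/135]
  15 → stock rod 4  [load 95/135]
4 stock rods opened.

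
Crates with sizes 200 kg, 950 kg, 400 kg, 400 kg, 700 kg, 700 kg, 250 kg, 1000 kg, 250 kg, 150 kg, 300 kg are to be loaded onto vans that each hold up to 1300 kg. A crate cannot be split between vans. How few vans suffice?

Total = 1000 + 950 + 700 + 700 + 400 + 400 + 300 + 250 + 250 + 200 + 150 = 5300 kg.
Lower bound: ⌈5300/1300⌉ = 5 vans.
A packing using 5 vans:
  van 1: 1000 + 300 = 1300
  van 2: 950 + 250 = 1200
  van 3: 700 + 400 + 200 = 1300
  van 4: 700 + 400 + 150 = 1250
  van 5: 250 = 250
This matches the lower bound, so 5 is optimal.

5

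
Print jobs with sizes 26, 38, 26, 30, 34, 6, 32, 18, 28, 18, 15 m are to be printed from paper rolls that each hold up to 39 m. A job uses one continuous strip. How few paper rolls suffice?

9

Total = 38 + 34 + 32 + 30 + 28 + 26 + 26 + 18 + 18 + 15 + 6 = 271 m.
Lower bound: ⌈271/39⌉ = 7 paper rolls.
A packing using 9 paper rolls:
  roll 1: 38 = 38
  roll 2: 34 = 34
  roll 3: 32 + 6 = 38
  roll 4: 30 = 30
  roll 5: 28 = 28
  roll 6: 26 = 26
  roll 7: 26 = 26
  roll 8: 18 + 18 = 36
  roll 9: 15 = 15
No arrangement into 8 paper rolls stays within capacity, so 9 is optimal.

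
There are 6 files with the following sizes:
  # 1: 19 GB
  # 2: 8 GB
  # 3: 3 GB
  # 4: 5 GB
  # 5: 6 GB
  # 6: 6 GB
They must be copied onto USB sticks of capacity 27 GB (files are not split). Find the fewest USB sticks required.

2

Total = 19 + 8 + 6 + 6 + 5 + 3 = 47 GB.
Lower bound: ⌈47/27⌉ = 2 USB sticks.
A packing using 2 USB sticks:
  USB stick 1: 19 + 8 = 27
  USB stick 2: 6 + 6 + 5 + 3 = 20
This matches the lower bound, so 2 is optimal.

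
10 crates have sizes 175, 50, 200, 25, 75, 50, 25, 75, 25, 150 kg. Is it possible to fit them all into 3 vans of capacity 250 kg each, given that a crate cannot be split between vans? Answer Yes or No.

No

Total = 850 kg; ⌈850/250⌉ = 4.
At least 4 vans are required, but only 3 are allowed.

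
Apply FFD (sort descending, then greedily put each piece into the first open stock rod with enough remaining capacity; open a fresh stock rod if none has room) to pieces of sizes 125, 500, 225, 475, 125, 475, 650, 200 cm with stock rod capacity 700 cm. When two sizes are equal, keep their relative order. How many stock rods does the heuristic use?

Sorted descending: 650, 500, 475, 475, 225, 200, 125, 125.
  650 → stock rod 1 (new)  [load 650/700]
  500 → stock rod 2 (new)  [load 500/700]
  475 → stock rod 3 (new)  [load 475/700]
  475 → stock rod 4 (new)  [load 475/700]
  225 → stock rod 3  [load 700/700]
  200 → stock rod 2  [load 700/700]
  125 → stock rod 4  [load 600/700]
  125 → stock rod 5 (new)  [load 125/700]
5 stock rods opened.

5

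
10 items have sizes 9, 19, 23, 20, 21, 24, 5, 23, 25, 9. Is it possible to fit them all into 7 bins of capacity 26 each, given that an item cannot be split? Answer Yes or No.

No

Total = 178; ⌈178/26⌉ = 7.
The bound of 7 does not rule out 7, but exhaustive search shows no assignment into 7 bins of capacity 26 exists — the minimum is 8.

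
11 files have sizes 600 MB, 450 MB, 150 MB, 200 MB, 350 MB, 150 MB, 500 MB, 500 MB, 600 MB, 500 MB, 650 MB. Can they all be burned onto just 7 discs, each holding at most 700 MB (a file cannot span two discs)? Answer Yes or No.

Total = 4650 MB; ⌈4650/700⌉ = 7.
The bound of 7 does not rule out 7, but exhaustive search shows no assignment into 7 discs of capacity 700 MB exists — the minimum is 8.

No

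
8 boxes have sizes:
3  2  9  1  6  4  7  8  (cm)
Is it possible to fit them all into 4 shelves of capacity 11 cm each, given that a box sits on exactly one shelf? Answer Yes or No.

Yes

A valid assignment using 4 shelves:
  shelf 1: 9 + 2 = 11
  shelf 2: 8 + 3 = 11
  shelf 3: 7 + 4 = 11
  shelf 4: 6 + 1 = 7
Every load is within 11 cm, so 4 shelves suffice.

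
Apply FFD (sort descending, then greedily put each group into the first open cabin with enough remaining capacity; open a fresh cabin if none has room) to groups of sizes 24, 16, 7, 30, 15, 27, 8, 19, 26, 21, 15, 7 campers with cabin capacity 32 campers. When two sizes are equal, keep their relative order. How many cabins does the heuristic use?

8

Sorted descending: 30, 27, 26, 24, 21, 19, 16, 15, 15, 8, 7, 7.
  30 → cabin 1 (new)  [load 30/32]
  27 → cabin 2 (new)  [load 27/32]
  26 → cabin 3 (new)  [load 26/32]
  24 → cabin 4 (new)  [load 24/32]
  21 → cabin 5 (new)  [load 21/32]
  19 → cabin 6 (new)  [load 19/32]
  16 → cabin 7 (new)  [load 16/32]
  15 → cabin 7  [load 31/32]
  15 → cabin 8 (new)  [load 15/32]
  8 → cabin 4  [load 32/32]
  7 → cabin 5  [load 28/32]
  7 → cabin 6  [load 26/32]
8 cabins opened.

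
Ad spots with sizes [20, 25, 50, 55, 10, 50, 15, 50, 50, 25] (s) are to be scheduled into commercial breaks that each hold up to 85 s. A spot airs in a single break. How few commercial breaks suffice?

5

Total = 55 + 50 + 50 + 50 + 50 + 25 + 25 + 20 + 15 + 10 = 350 s.
Lower bound: ⌈350/85⌉ = 5 commercial breaks.
A packing using 5 commercial breaks:
  break 1: 55 + 25 = 80
  break 2: 50 + 25 + 10 = 85
  break 3: 50 + 20 + 15 = 85
  break 4: 50 = 50
  break 5: 50 = 50
This matches the lower bound, so 5 is optimal.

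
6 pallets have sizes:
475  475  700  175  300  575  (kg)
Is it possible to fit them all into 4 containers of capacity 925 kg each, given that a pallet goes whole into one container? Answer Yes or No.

A valid assignment using 4 containers:
  container 1: 700 + 175 = 875
  container 2: 575 + 300 = 875
  container 3: 475 = 475
  container 4: 475 = 475
Every load is within 925 kg, so 4 containers suffice.

Yes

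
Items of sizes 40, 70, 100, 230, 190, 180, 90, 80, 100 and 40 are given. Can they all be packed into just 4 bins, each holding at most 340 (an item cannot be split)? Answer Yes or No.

A valid assignment using 4 bins:
  bin 1: 230 + 100 = 330
  bin 2: 190 + 100 + 40 = 330
  bin 3: 180 + 90 + 70 = 340
  bin 4: 80 + 40 = 120
Every load is within 340, so 4 bins suffice.

Yes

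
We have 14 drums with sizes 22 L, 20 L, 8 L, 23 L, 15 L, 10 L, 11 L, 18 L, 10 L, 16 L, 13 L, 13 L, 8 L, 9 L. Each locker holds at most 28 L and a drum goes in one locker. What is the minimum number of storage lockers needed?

Total = 23 + 22 + 20 + 18 + 16 + 15 + 13 + 13 + 11 + 10 + 10 + 9 + 8 + 8 = 196 L.
Lower bound: ⌈196/28⌉ = 7 storage lockers.
A packing using 8 storage lockers:
  locker 1: 23 = 23
  locker 2: 22 = 22
  locker 3: 20 + 8 = 28
  locker 4: 18 + 10 = 28
  locker 5: 16 + 11 = 27
  locker 6: 15 + 13 = 28
  locker 7: 13 + 10 = 23
  locker 8: 9 + 8 = 17
No arrangement into 7 storage lockers stays within capacity, so 8 is optimal.

8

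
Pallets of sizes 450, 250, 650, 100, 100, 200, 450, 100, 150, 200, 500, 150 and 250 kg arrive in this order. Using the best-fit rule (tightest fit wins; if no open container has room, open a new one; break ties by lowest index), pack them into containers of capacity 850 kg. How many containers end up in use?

  450 → container 1 (new)  [load 450/850]
  250 → container 1  [load 700/850]
  650 → container 2 (new)  [load 650/850]
  100 → container 1  [load 800/850]
  100 → container 2  [load 750/850]
  200 → container 3 (new)  [load 200/850]
  450 → container 3  [load 650/850]
  100 → container 2  [load 850/850]
  150 → container 3  [load 800/850]
  200 → container 4 (new)  [load 200/850]
  500 → container 4  [load 700/850]
  150 → container 4  [load 850/850]
  250 → container 5 (new)  [load 250/850]
5 containers opened.

5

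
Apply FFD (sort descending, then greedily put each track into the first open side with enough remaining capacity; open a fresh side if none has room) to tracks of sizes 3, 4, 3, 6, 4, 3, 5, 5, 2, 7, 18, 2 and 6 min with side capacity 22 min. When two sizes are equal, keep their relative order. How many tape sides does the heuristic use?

Sorted descending: 18, 7, 6, 6, 5, 5, 4, 4, 3, 3, 3, 2, 2.
  18 → side 1 (new)  [load 18/22]
  7 → side 2 (new)  [load 7/22]
  6 → side 2  [load 13/22]
  6 → side 2  [load 19/22]
  5 → side 3 (new)  [load 5/22]
  5 → side 3  [load 10/22]
  4 → side 1  [load 22/22]
  4 → side 3  [load 14/22]
  3 → side 2  [load 22/22]
  3 → side 3  [load 17/22]
  3 → side 3  [load 20/22]
  2 → side 3  [load 22/22]
  2 → side 4 (new)  [load 2/22]
4 tape sides opened.

4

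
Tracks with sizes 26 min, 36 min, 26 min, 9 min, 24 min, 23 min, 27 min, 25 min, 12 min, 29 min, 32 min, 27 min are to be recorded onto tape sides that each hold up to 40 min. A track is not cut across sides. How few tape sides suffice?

Total = 36 + 32 + 29 + 27 + 27 + 26 + 26 + 25 + 24 + 23 + 12 + 9 = 296 min.
Lower bound: ⌈296/40⌉ = 8 tape sides.
Also, 10 tracks each exceed 20 min, and no two of those can share a side, so at least 10 tape sides are needed.
A packing using 10 tape sides:
  side 1: 36 = 36
  side 2: 32 = 32
  side 3: 29 + 9 = 38
  side 4: 27 + 12 = 39
  side 5: 27 = 27
  side 6: 26 = 26
  side 7: 26 = 26
  side 8: 25 = 25
  side 9: 24 = 24
  side 10: 23 = 23
This matches the lower bound, so 10 is optimal.

10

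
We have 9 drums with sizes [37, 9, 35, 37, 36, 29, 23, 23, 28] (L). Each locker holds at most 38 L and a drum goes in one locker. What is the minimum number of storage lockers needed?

8

Total = 37 + 37 + 36 + 35 + 29 + 28 + 23 + 23 + 9 = 257 L.
Lower bound: ⌈257/38⌉ = 7 storage lockers.
Also, 8 drums each exceed 19 L, and no two of those can share a locker, so at least 8 storage lockers are needed.
A packing using 8 storage lockers:
  locker 1: 37 = 37
  locker 2: 37 = 37
  locker 3: 36 = 36
  locker 4: 35 = 35
  locker 5: 29 + 9 = 38
  locker 6: 28 = 28
  locker 7: 23 = 23
  locker 8: 23 = 23
This matches the lower bound, so 8 is optimal.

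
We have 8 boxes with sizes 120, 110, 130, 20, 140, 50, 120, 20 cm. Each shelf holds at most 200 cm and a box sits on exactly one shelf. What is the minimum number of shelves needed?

Total = 140 + 130 + 120 + 120 + 110 + 50 + 20 + 20 = 710 cm.
Lower bound: ⌈710/200⌉ = 4 shelves.
Also, 5 boxes each exceed 100 cm, and no two of those can share a shelf, so at least 5 shelves are needed.
A packing using 5 shelves:
  shelf 1: 140 + 50 = 190
  shelf 2: 130 + 20 + 20 = 170
  shelf 3: 120 = 120
  shelf 4: 120 = 120
  shelf 5: 110 = 110
This matches the lower bound, so 5 is optimal.

5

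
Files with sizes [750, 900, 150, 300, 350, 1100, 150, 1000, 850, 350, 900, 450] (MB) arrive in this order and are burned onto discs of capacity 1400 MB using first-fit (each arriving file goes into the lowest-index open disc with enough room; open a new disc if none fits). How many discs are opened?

  750 → disc 1 (new)  [load 750/1400]
  900 → disc 2 (new)  [load 900/1400]
  150 → disc 1  [load 900/1400]
  300 → disc 1  [load 1200/1400]
  350 → disc 2  [load 1250/1400]
  1100 → disc 3 (new)  [load 1100/1400]
  150 → disc 1  [load 1350/1400]
  1000 → disc 4 (new)  [load 1000/1400]
  850 → disc 5 (new)  [load 850/1400]
  350 → disc 4  [load 1350/1400]
  900 → disc 6 (new)  [load 900/1400]
  450 → disc 5  [load 1300/1400]
6 discs opened.

6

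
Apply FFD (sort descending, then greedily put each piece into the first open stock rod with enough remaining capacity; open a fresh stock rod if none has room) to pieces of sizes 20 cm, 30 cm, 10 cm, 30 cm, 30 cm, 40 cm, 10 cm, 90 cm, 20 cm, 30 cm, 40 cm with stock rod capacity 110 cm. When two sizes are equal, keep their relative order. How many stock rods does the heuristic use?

Sorted descending: 90, 40, 40, 30, 30, 30, 30, 20, 20, 10, 10.
  90 → stock rod 1 (new)  [load 90/110]
  40 → stock rod 2 (new)  [load 40/110]
  40 → stock rod 2  [load 80/110]
  30 → stock rod 2  [load 110/110]
  30 → stock rod 3 (new)  [load 30/110]
  30 → stock rod 3  [load 60/110]
  30 → stock rod 3  [load 90/110]
  20 → stock rod 1  [load 110/110]
  20 → stock rod 3  [load 110/110]
  10 → stock rod 4 (new)  [load 10/110]
  10 → stock rod 4  [load 20/110]
4 stock rods opened.

4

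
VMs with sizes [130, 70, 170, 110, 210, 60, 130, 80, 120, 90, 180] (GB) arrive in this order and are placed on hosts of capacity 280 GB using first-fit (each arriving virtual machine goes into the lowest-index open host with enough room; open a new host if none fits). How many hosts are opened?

  130 → host 1 (new)  [load 130/280]
  70 → host 1  [load 200/280]
  170 → host 2 (new)  [load 170/280]
  110 → host 2  [load 280/280]
  210 → host 3 (new)  [load 210/280]
  60 → host 1  [load 260/280]
  130 → host 4 (new)  [load 130/280]
  80 → host 4  [load 210/280]
  120 → host 5 (new)  [load 120/280]
  90 → host 5  [load 210/280]
  180 → host 6 (new)  [load 180/280]
6 hosts opened.

6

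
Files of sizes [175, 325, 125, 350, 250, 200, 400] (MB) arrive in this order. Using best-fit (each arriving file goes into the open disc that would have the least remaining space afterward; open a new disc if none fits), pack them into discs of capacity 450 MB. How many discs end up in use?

  175 → disc 1 (new)  [load 175/450]
  325 → disc 2 (new)  [load 325/450]
  125 → disc 2  [load 450/450]
  350 → disc 3 (new)  [load 350/450]
  250 → disc 1  [load 425/450]
  200 → disc 4 (new)  [load 200/450]
  400 → disc 5 (new)  [load 400/450]
5 discs opened.

5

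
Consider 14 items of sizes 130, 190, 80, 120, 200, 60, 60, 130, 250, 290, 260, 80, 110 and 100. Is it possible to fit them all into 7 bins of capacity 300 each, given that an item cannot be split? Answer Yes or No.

No

Total = 2060; ⌈2060/300⌉ = 7.
The bound of 7 does not rule out 7, but exhaustive search shows no assignment into 7 bins of capacity 300 exists — the minimum is 8.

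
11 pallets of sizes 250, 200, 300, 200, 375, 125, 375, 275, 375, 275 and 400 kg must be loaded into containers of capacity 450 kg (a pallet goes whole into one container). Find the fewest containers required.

Total = 400 + 375 + 375 + 375 + 300 + 275 + 275 + 250 + 200 + 200 + 125 = 3150 kg.
Lower bound: ⌈3150/450⌉ = 7 containers.
Also, 8 pallets each exceed 225 kg, and no two of those can share a container, so at least 8 containers are needed.
A packing using 9 containers:
  container 1: 400 = 400
  container 2: 375 = 375
  container 3: 375 = 375
  container 4: 375 = 375
  container 5: 300 + 125 = 425
  container 6: 275 = 275
  container 7: 275 = 275
  container 8: 250 + 200 = 450
  container 9: 200 = 200
No arrangement into 8 containers stays within capacity, so 9 is optimal.

9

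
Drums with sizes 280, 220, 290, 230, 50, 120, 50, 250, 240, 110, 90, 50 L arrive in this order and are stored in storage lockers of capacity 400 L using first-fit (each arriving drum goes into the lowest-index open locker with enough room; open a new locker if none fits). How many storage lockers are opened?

6

  280 → locker 1 (new)  [load 280/400]
  220 → locker 2 (new)  [load 220/400]
  290 → locker 3 (new)  [load 290/400]
  230 → locker 4 (new)  [load 230/400]
  50 → locker 1  [load 330/400]
  120 → locker 2  [load 340/400]
  50 → locker 1  [load 380/400]
  250 → locker 5 (new)  [load 250/400]
  240 → locker 6 (new)  [load 240/400]
  110 → locker 3  [load 400/400]
  90 → locker 4  [load 320/400]
  50 → locker 2  [load 390/400]
6 storage lockers opened.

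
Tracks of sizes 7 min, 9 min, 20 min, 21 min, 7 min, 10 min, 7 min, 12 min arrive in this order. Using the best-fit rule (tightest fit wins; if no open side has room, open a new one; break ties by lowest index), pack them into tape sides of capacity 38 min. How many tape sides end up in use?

3

  7 → side 1 (new)  [load 7/38]
  9 → side 1  [load 16/38]
  20 → side 1  [load 36/38]
  21 → side 2 (new)  [load 21/38]
  7 → side 2  [load 28/38]
  10 → side 2  [load 38/38]
  7 → side 3 (new)  [load 7/38]
  12 → side 3  [load 19/38]
3 tape sides opened.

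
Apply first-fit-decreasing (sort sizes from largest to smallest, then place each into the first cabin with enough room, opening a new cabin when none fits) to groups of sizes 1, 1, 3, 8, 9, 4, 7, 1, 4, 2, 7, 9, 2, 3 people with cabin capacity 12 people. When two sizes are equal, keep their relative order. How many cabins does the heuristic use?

Sorted descending: 9, 9, 8, 7, 7, 4, 4, 3, 3, 2, 2, 1, 1, 1.
  9 → cabin 1 (new)  [load 9/12]
  9 → cabin 2 (new)  [load 9/12]
  8 → cabin 3 (new)  [load 8/12]
  7 → cabin 4 (new)  [load 7/12]
  7 → cabin 5 (new)  [load 7/12]
  4 → cabin 3  [load 12/12]
  4 → cabin 4  [load 11/12]
  3 → cabin 1  [load 12/12]
  3 → cabin 2  [load 12/12]
  2 → cabin 5  [load 9/12]
  2 → cabin 5  [load 11/12]
  1 → cabin 4  [load 12/12]
  1 → cabin 5  [load 12/12]
  1 → cabin 6 (new)  [load 1/12]
6 cabins opened.

6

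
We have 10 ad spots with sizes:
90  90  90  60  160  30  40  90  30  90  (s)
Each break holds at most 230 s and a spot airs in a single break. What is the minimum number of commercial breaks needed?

4

Total = 160 + 90 + 90 + 90 + 90 + 90 + 60 + 40 + 30 + 30 = 770 s.
Lower bound: ⌈770/230⌉ = 4 commercial breaks.
A packing using 4 commercial breaks:
  break 1: 160 + 60 = 220
  break 2: 90 + 90 + 40 = 220
  break 3: 90 + 90 + 30 = 210
  break 4: 90 + 30 = 120
This matches the lower bound, so 4 is optimal.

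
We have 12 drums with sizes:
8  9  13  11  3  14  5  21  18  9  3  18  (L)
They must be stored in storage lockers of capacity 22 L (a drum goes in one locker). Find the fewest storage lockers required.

Total = 21 + 18 + 18 + 14 + 13 + 11 + 9 + 9 + 8 + 5 + 3 + 3 = 132 L.
Lower bound: ⌈132/22⌉ = 6 storage lockers.
A packing using 7 storage lockers:
  locker 1: 21 = 21
  locker 2: 18 + 3 = 21
  locker 3: 18 + 3 = 21
  locker 4: 14 + 8 = 22
  locker 5: 13 + 9 = 22
  locker 6: 11 + 9 = 20
  locker 7: 5 = 5
No arrangement into 6 storage lockers stays within capacity, so 7 is optimal.

7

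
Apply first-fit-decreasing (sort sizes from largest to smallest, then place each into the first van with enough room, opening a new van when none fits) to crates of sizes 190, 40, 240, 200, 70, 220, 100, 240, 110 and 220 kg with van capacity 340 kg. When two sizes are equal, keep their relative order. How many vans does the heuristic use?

Sorted descending: 240, 240, 220, 220, 200, 190, 110, 100, 70, 40.
  240 → van 1 (new)  [load 240/340]
  240 → van 2 (new)  [load 240/340]
  220 → van 3 (new)  [load 220/340]
  220 → van 4 (new)  [load 220/340]
  200 → van 5 (new)  [load 200/340]
  190 → van 6 (new)  [load 190/340]
  110 → van 3  [load 330/340]
  100 → van 1  [load 340/340]
  70 → van 2  [load 310/340]
  40 → van 4  [load 260/340]
6 vans opened.

6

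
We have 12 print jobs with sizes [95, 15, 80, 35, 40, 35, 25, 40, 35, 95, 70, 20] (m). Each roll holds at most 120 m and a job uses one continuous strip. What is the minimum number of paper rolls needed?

5

Total = 95 + 95 + 80 + 70 + 40 + 40 + 35 + 35 + 35 + 25 + 20 + 15 = 585 m.
Lower bound: ⌈585/120⌉ = 5 paper rolls.
A packing using 5 paper rolls:
  roll 1: 95 + 25 = 120
  roll 2: 95 + 20 = 115
  roll 3: 80 + 40 = 120
  roll 4: 70 + 40 = 110
  roll 5: 35 + 35 + 35 + 15 = 120
This matches the lower bound, so 5 is optimal.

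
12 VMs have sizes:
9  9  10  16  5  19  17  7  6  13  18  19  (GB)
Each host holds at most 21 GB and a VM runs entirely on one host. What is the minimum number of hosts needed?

8

Total = 19 + 19 + 18 + 17 + 16 + 13 + 10 + 9 + 9 + 7 + 6 + 5 = 148 GB.
Lower bound: ⌈148/21⌉ = 8 hosts.
A packing using 8 hosts:
  host 1: 19 = 19
  host 2: 19 = 19
  host 3: 18 = 18
  host 4: 17 = 17
  host 5: 16 + 5 = 21
  host 6: 13 + 7 = 20
  host 7: 10 + 9 = 19
  host 8: 9 + 6 = 15
This matches the lower bound, so 8 is optimal.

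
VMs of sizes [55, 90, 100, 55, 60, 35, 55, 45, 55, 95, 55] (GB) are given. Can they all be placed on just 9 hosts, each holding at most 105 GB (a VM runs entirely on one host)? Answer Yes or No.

A valid assignment using 9 hosts:
  host 1: 100 = 100
  host 2: 95 = 95
  host 3: 90 = 90
  host 4: 60 + 45 = 105
  host 5: 55 + 35 = 90
  host 6: 55 = 55
  host 7: 55 = 55
  host 8: 55 = 55
  host 9: 55 = 55
Every load is within 105 GB, so 9 hosts suffice.

Yes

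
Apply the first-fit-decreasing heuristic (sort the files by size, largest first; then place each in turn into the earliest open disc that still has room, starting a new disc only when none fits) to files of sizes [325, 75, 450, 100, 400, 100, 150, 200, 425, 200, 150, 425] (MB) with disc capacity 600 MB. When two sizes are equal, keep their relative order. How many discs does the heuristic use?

Sorted descending: 450, 425, 425, 400, 325, 200, 200, 150, 150, 100, 100, 75.
  450 → disc 1 (new)  [load 450/600]
  425 → disc 2 (new)  [load 425/600]
  425 → disc 3 (new)  [load 425/600]
  400 → disc 4 (new)  [load 400/600]
  325 → disc 5 (new)  [load 325/600]
  200 → disc 4  [load 600/600]
  200 → disc 5  [load 525/600]
  150 → disc 1  [load 600/600]
  150 → disc 2  [load 575/600]
  100 → disc 3  [load 525/600]
  100 → disc 6 (new)  [load 100/600]
  75 → disc 3  [load 600/600]
6 discs opened.

6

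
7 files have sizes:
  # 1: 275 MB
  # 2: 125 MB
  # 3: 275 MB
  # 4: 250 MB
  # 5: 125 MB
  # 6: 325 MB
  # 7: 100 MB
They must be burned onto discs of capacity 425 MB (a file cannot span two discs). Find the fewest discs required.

4

Total = 325 + 275 + 275 + 250 + 125 + 125 + 100 = 1475 MB.
Lower bound: ⌈1475/425⌉ = 4 discs.
A packing using 4 discs:
  disc 1: 325 + 100 = 425
  disc 2: 275 + 125 = 400
  disc 3: 275 + 125 = 400
  disc 4: 250 = 250
This matches the lower bound, so 4 is optimal.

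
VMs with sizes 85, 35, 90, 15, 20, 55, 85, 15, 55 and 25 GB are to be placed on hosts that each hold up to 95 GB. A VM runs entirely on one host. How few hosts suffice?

Total = 90 + 85 + 85 + 55 + 55 + 35 + 25 + 20 + 15 + 15 = 480 GB.
Lower bound: ⌈480/95⌉ = 6 hosts.
A packing using 6 hosts:
  host 1: 90 = 90
  host 2: 85 = 85
  host 3: 85 = 85
  host 4: 55 + 35 = 90
  host 5: 55 + 25 + 15 = 95
  host 6: 20 + 15 = 35
This matches the lower bound, so 6 is optimal.

6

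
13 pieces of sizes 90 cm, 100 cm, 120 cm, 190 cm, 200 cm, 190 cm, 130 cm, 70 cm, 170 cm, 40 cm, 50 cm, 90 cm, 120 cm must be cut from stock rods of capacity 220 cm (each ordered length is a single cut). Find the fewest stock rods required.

8

Total = 200 + 190 + 190 + 170 + 130 + 120 + 120 + 100 + 90 + 90 + 70 + 50 + 40 = 1560 cm.
Lower bound: ⌈1560/220⌉ = 8 stock rods.
A packing using 8 stock rods:
  stock rod 1: 200 = 200
  stock rod 2: 190 = 190
  stock rod 3: 190 = 190
  stock rod 4: 170 + 50 = 220
  stock rod 5: 130 + 90 = 220
  stock rod 6: 120 + 100 = 220
  stock rod 7: 120 + 90 = 210
  stock rod 8: 70 + 40 = 110
This matches the lower bound, so 8 is optimal.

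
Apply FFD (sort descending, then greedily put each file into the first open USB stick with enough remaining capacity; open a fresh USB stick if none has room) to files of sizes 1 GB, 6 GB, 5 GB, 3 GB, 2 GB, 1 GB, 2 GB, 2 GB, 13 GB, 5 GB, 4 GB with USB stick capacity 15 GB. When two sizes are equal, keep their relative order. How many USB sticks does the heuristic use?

3

Sorted descending: 13, 6, 5, 5, 4, 3, 2, 2, 2, 1, 1.
  13 → USB stick 1 (new)  [load 13/15]
  6 → USB stick 2 (new)  [load 6/15]
  5 → USB stick 2  [load 11/15]
  5 → USB stick 3 (new)  [load 5/15]
  4 → USB stick 2  [load 15/15]
  3 → USB stick 3  [load 8/15]
  2 → USB stick 1  [load 15/15]
  2 → USB stick 3  [load 10/15]
  2 → USB stick 3  [load 12/15]
  1 → USB stick 3  [load 13/15]
  1 → USB stick 3  [load 14/15]
3 USB sticks opened.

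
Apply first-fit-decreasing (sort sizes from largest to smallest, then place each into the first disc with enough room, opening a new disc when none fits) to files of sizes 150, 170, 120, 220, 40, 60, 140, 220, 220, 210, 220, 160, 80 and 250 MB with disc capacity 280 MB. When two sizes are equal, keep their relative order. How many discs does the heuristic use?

10

Sorted descending: 250, 220, 220, 220, 220, 210, 170, 160, 150, 140, 120, 80, 60, 40.
  250 → disc 1 (new)  [load 250/280]
  220 → disc 2 (new)  [load 220/280]
  220 → disc 3 (new)  [load 220/280]
  220 → disc 4 (new)  [load 220/280]
  220 → disc 5 (new)  [load 220/280]
  210 → disc 6 (new)  [load 210/280]
  170 → disc 7 (new)  [load 170/280]
  160 → disc 8 (new)  [load 160/280]
  150 → disc 9 (new)  [load 150/280]
  140 → disc 10 (new)  [load 140/280]
  120 → disc 8  [load 280/280]
  80 → disc 7  [load 250/280]
  60 → disc 2  [load 280/280]
  40 → disc 3  [load 260/280]
10 discs opened.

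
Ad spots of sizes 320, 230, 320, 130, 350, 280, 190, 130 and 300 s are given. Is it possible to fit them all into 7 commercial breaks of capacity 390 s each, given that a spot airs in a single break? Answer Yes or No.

Yes

A valid assignment using 7 commercial breaks:
  break 1: 350 = 350
  break 2: 320 = 320
  break 3: 320 = 320
  break 4: 300 = 300
  break 5: 280 = 280
  break 6: 230 + 130 = 360
  break 7: 190 + 130 = 320
Every load is within 390 s, so 7 commercial breaks suffice.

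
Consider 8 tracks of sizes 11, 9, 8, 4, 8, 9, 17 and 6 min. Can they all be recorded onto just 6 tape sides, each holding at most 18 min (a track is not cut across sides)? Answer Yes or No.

A valid assignment using 5 tape sides:
  side 1: 17 = 17
  side 2: 11 + 6 = 17
  side 3: 9 + 9 = 18
  side 4: 8 + 8 = 16
  side 5: 4 = 4
That uses only 5 ≤ 6, so 6 tape sides are enough.

Yes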